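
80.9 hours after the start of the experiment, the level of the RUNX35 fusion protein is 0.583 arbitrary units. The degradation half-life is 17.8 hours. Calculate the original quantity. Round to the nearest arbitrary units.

14 arbitrary units

Number of half-lives elapsed: n = 80.9/17.8 ≈ 4.5449.
A₀ = A × 2^n = 0.583 × 2^4.5449 = 0.583 × 23.343 ≈ 13.609 arbitrary units.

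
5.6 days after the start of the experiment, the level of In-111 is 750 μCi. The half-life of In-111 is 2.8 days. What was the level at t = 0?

3000 μCi

Number of half-lives elapsed: n = 5.6/2.8 ≈ 2.
A₀ = A × 2^n = 750 × 2^2 = 750 × 4 ≈ 3000 μCi.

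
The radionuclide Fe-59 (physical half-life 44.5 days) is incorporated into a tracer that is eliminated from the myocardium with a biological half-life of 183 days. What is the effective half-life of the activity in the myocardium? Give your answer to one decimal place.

1/t_eff = 1/t_phys + 1/t_biol = 1/44.5 + 1/183 = 0.027936 per day.
t_eff = 44.5 × 183 / (44.5 + 183) ≈ 35.796 days.

35.8 days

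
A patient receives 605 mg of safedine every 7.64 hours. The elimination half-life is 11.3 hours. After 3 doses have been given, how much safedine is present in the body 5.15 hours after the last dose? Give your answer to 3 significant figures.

890 mg

The 3 doses were given 20.43, 12.79, 5.15 hours ago.
Total = 605·(1/2)^(20.43/11.3) + 605·(1/2)^(12.79/11.3) + 605·(1/2)^(5.15/11.3)
      = 172.78 + 276.08 + 441.12 ≈ 889.99 mg.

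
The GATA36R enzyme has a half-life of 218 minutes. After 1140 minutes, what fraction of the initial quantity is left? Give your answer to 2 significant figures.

0.027

n = 1140/218 ≈ 5.2294 half-lives.
Fraction remaining = (1/2)^5.2294 ≈ 0.026657.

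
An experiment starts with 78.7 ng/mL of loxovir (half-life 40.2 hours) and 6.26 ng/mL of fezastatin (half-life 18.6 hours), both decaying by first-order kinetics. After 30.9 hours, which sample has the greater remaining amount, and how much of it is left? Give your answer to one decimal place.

loxovir, 46.2 ng/mL

loxovir: 78.7 × (1/2)^0.76866 ≈ 46.194 ng/mL.
fezastatin: 6.26 × (1/2)^1.6613 ≈ 1.9791 ng/mL.
Loxovir has more remaining, at ≈ 46.194 ng/mL.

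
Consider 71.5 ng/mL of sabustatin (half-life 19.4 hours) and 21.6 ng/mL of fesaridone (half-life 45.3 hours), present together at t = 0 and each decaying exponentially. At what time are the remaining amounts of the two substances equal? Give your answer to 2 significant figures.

59 hours

Set 71.5·(1/2)^(t/19.4) = 21.6·(1/2)^(t/45.3).
Taking log₂: log₂(71.5/21.6) = t·(1/19.4 − 1/45.3).
log₂(3.3102) = 1.7269; 1/19.4 − 1/45.3 = 0.029471.
t = 1.7269 / 0.029471 ≈ 58.596 hours.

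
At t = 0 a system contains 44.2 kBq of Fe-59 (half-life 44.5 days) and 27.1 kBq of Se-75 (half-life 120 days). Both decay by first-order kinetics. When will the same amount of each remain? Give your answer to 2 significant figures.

50 days

Set 44.2·(1/2)^(t/44.5) = 27.1·(1/2)^(t/120).
Taking log₂: log₂(44.2/27.1) = t·(1/44.5 − 1/120).
log₂(1.631) = 0.70575; 1/44.5 − 1/120 = 0.014139.
t = 0.70575 / 0.014139 ≈ 49.917 days.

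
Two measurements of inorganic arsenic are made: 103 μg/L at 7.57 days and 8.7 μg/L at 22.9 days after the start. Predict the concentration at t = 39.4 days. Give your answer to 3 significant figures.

Over Δt = 22.9 − 7.57 = 15.33 days, the level fell by a factor of 103/8.7 ≈ 11.839.
n = log₂(11.839) ≈ 3.5655 half-lives, so t½ = 15.33/3.5655 ≈ 4.2996 days.
From t = 22.9 to t = 39.4: 8.7 × (1/2)^((39.4−22.9)/4.2996) ≈ 0.60853 μg/L.

0.609 μg/L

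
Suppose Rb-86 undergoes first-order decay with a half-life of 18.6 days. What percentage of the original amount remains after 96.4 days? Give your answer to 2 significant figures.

2.8%

n = 96.4/18.6 ≈ 5.1828 half-lives.
Fraction remaining = (1/2)^5.1828 ≈ 0.027531, i.e. 2.7531%.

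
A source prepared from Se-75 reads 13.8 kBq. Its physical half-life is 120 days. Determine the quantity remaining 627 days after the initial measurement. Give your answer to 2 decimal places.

0.37 kBq

Number of half-lives: n = 627/120 ≈ 5.225.
Remaining = 13.8 × (1/2)^5.225 = 13.8 × 0.026737 ≈ 0.36898 kBq.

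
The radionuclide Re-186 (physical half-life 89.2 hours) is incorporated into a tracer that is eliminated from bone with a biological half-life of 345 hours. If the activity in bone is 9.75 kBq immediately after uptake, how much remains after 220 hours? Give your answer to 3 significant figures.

1/t_eff = 1/t_phys + 1/t_biol = 1/89.2 + 1/345 = 0.014109 per hour.
t_eff = 89.2 × 345 / (89.2 + 345) ≈ 70.875 hours.
Remaining = 9.75 × (1/2)^(220/70.875) = 9.75 × (1/2)^3.104 ≈ 1.1339 kBq.

1.13 kBq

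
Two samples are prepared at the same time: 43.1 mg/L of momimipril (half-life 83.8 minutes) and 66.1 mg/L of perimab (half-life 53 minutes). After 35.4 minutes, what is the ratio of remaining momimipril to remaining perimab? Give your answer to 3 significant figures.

0.773

momimipril: 43.1 × (1/2)^(35.4/83.8) = 43.1 × (1/2)^0.42243 ≈ 32.16 mg/L.
perimab: 66.1 × (1/2)^(35.4/53) = 66.1 × (1/2)^0.66792 ≈ 41.604 mg/L.
Ratio ≈ 32.16 / 41.604 ≈ 0.77299.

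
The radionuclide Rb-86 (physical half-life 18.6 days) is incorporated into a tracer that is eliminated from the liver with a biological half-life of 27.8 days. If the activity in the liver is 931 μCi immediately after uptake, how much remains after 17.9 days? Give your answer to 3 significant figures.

306 μCi

1/t_eff = 1/t_phys + 1/t_biol = 1/18.6 + 1/27.8 = 0.089735 per day.
t_eff = 18.6 × 27.8 / (18.6 + 27.8) ≈ 11.144 days.
Remaining = 931 × (1/2)^(17.9/11.144) = 931 × (1/2)^1.6063 ≈ 305.79 μCi.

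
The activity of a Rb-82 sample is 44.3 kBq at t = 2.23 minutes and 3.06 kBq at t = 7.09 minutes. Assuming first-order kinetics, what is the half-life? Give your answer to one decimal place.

1.3 minutes

Over Δt = 7.09 − 2.23 = 4.86 minutes, the level fell by a factor of 44.3/3.06 ≈ 14.477.
n = log₂(14.477) ≈ 3.8557 half-lives, so t½ = 4.86/3.8557 ≈ 1.2605 minutes.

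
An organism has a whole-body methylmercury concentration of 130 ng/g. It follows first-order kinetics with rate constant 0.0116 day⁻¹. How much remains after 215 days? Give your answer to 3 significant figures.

10.7 ng/g

t½ = ln 2 / λ = 0.69315 / 0.0116 ≈ 59.754 days.
Number of half-lives: n = 215/59.754 ≈ 3.5981.
Remaining = 130 × (1/2)^3.5981 = 130 × 0.082579 ≈ 10.735 ng/g.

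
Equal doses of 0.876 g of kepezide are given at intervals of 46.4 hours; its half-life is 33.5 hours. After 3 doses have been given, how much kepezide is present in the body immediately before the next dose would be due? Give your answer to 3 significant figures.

0.513 g

The 3 doses were given 139.2, 92.8, 46.4 hours ago.
Total = 0.876·(1/2)^(139.2/33.5) + 0.876·(1/2)^(92.8/33.5) + 0.876·(1/2)^(46.4/33.5)
      = 0.049165 + 0.12841 + 0.33539 ≈ 0.51297 g.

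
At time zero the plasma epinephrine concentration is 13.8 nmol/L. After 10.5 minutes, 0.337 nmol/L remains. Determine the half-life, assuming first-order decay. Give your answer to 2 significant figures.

A/A₀ = 0.337/13.8 ≈ 0.02442.
n = log₂(40.95) ≈ 5.3558 half-lives elapsed in 10.5 minutes.
t½ = 10.5/5.3558 ≈ 1.9605 minutes.

2.0 minutes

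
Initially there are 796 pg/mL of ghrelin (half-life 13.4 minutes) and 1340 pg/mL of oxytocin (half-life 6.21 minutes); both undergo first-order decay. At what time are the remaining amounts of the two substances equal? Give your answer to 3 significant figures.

Set 796·(1/2)^(t/13.4) = 1340·(1/2)^(t/6.21).
Taking log₂: log₂(796/1340) = t·(1/13.4 − 1/6.21).
log₂(0.59403) = -0.75139; 1/13.4 − 1/6.21 = -0.086404.
t = -0.75139 / -0.086404 ≈ 8.6963 minutes.

8.70 minutes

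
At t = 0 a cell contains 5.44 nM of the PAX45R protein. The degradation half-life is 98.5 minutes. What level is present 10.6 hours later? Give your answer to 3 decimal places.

Convert the elapsed time: 10.6 hours = 636 minutes.
Number of half-lives: n = 636/98.5 ≈ 6.4569.
Remaining = 5.44 × (1/2)^6.4569 = 5.44 × 0.011384 ≈ 0.061929 nM.

0.062 nM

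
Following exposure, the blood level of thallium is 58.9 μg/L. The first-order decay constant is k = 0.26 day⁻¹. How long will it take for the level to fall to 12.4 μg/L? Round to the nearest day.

t½ = ln 2 / k = 0.69315 / 0.26 ≈ 2.666 days.
Fraction remaining = 12.4/58.9 ≈ 0.21053.
n = log₂(58.9/12.4) = ln(4.75)/ln 2 ≈ 2.2479 half-lives.
t = n × t½ = 2.2479 × 2.666 ≈ 5.9929 days.

6 days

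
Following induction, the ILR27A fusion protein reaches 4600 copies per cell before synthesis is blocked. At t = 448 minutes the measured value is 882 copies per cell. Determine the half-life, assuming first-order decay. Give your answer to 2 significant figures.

190 minutes

A/A₀ = 882/4600 ≈ 0.19174.
n = log₂(5.2154) ≈ 2.3828 half-lives elapsed in 448 minutes.
t½ = 448/2.3828 ≈ 188.02 minutes.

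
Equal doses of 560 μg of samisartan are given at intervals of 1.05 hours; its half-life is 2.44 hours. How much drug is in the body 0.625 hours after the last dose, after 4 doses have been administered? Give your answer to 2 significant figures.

The 4 doses were given 3.775, 2.725, 1.675, 0.625 hours ago.
Total = 560·(1/2)^(3.775/2.44) + 560·(1/2)^(2.725/2.44) + 560·(1/2)^(1.675/2.44) + 560·(1/2)^(0.625/2.44)
      = 191.63 + 258.22 + 347.97 + 468.9 ≈ 1266.7 μg.

1300 μg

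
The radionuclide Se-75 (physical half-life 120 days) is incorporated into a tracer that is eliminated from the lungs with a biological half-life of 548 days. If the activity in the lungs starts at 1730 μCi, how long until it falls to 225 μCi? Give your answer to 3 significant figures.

1/t_eff = 1/t_phys + 1/t_biol = 1/120 + 1/548 = 0.010158 per day.
t_eff = 120 × 548 / (120 + 548) ≈ 98.443 days.
n = log₂(1730/225) ≈ 2.9428; t = 2.9428 × 98.443 ≈ 289.7 days.

290 days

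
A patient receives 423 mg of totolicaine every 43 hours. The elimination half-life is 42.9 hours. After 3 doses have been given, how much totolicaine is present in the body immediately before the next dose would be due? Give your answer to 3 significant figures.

369 mg

The 3 doses were given 129, 86, 43 hours ago.
Total = 423·(1/2)^(129/42.9) + 423·(1/2)^(86/42.9) + 423·(1/2)^(43/42.9)
      = 52.619 + 105.41 + 211.16 ≈ 369.19 mg.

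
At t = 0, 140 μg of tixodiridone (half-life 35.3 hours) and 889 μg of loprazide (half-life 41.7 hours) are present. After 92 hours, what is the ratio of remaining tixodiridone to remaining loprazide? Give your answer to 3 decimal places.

tixodiridone: 140 × (1/2)^(92/35.3) = 140 × (1/2)^2.6062 ≈ 22.992 μg.
loprazide: 889 × (1/2)^(92/41.7) = 889 × (1/2)^2.2062 ≈ 192.65 μg.
Ratio ≈ 22.992 / 192.65 ≈ 0.11935.

0.119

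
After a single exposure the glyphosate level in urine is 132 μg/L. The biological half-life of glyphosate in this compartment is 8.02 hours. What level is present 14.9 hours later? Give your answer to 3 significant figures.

Number of half-lives: n = 14.9/8.02 ≈ 1.8579.
Remaining = 132 × (1/2)^1.8579 = 132 × 0.27589 ≈ 36.417 μg/L.

36.4 μg/L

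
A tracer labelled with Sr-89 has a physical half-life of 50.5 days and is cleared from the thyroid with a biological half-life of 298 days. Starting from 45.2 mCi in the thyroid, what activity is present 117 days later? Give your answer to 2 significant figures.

1/t_eff = 1/t_phys + 1/t_biol = 1/50.5 + 1/298 = 0.023158 per day.
t_eff = 50.5 × 298 / (50.5 + 298) ≈ 43.182 days.
Remaining = 45.2 × (1/2)^(117/43.182) = 45.2 × (1/2)^2.7094 ≈ 6.9106 mCi.

6.9 mCi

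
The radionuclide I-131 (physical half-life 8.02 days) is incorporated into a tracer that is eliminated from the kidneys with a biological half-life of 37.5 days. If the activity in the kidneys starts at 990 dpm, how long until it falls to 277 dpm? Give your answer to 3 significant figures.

1/t_eff = 1/t_phys + 1/t_biol = 1/8.02 + 1/37.5 = 0.15135 per day.
t_eff = 8.02 × 37.5 / (8.02 + 37.5) ≈ 6.607 days.
n = log₂(990/277) ≈ 1.8375; t = 1.8375 × 6.607 ≈ 12.141 days.

12.1 days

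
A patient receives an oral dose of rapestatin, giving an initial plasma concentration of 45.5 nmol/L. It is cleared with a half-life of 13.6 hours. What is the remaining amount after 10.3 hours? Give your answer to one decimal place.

Number of half-lives: n = 10.3/13.6 ≈ 0.75735.
Remaining = 45.5 × (1/2)^0.75735 = 45.5 × 0.59158 ≈ 26.917 nmol/L.

26.9 nmol/L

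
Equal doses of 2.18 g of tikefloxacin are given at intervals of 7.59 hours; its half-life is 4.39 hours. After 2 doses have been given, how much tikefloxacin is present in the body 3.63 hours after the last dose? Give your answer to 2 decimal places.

1.60 g

The 2 doses were given 11.22, 3.63 hours ago.
Total = 2.18·(1/2)^(11.22/4.39) + 2.18·(1/2)^(3.63/4.39)
      = 0.37075 + 1.229 ≈ 1.5997 g.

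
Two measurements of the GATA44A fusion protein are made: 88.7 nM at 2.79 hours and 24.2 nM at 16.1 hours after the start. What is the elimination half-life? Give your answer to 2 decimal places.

Over Δt = 16.1 − 2.79 = 13.31 hours, the level fell by a factor of 88.7/24.2 ≈ 3.6653.
n = log₂(3.6653) ≈ 1.8739 half-lives, so t½ = 13.31/1.8739 ≈ 7.1027 hours.

7.10 hours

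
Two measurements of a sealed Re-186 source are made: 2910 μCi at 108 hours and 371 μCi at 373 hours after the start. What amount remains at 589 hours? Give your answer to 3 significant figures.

69.2 μCi

Over Δt = 373 − 108 = 265 hours, the level fell by a factor of 2910/371 ≈ 7.8437.
n = log₂(7.8437) ≈ 2.9715 half-lives, so t½ = 265/2.9715 ≈ 89.18 hours.
From t = 373 to t = 589: 371 × (1/2)^((589−373)/89.18) ≈ 69.224 μCi.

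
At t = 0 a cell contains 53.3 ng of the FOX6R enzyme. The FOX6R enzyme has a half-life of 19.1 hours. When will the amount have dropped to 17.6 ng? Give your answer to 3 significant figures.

Fraction remaining = 17.6/53.3 ≈ 0.33021.
n = log₂(53.3/17.6) = ln(3.0284)/ln 2 ≈ 1.5986 half-lives.
t = n × t½ = 1.5986 × 19.1 ≈ 30.532 hours.

30.5 hours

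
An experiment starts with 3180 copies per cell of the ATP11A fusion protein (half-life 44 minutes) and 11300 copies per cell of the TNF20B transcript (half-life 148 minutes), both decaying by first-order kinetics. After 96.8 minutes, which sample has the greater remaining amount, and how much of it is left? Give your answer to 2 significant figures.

TNF20B transcript, 7200 copies per cell

ATP11A fusion protein: 3180 × (1/2)^2.2 ≈ 692.09 copies per cell.
TNF20B transcript: 11300 × (1/2)^0.65405 ≈ 7181.1 copies per cell.
TNF20B transcript has more remaining, at ≈ 7181.1 copies per cell.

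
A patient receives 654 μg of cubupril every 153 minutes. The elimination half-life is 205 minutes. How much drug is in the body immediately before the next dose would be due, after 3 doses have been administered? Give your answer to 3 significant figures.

761 μg

The 3 doses were given 459, 306, 153 minutes ago.
Total = 654·(1/2)^(459/205) + 654·(1/2)^(306/205) + 654·(1/2)^(153/205)
      = 138.54 + 232.4 + 389.86 ≈ 760.79 μg.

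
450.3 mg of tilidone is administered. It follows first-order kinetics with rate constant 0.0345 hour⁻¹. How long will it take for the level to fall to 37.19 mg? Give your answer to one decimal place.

t½ = ln 2 / k = 0.69315 / 0.0345 ≈ 20.091 hours.
Fraction remaining = 37.19/450.3 ≈ 0.082589.
n = log₂(450.3/37.19) = ln(12.108)/ln 2 ≈ 3.5979 half-lives.
t = n × t½ = 3.5979 × 20.091 ≈ 72.286 hours.

72.3 hours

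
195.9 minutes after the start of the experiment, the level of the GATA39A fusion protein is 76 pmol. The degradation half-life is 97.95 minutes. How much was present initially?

Number of half-lives elapsed: n = 195.9/97.95 ≈ 2.
A₀ = A × 2^n = 76 × 2^2 = 76 × 4 ≈ 304 pmol.

304 pmol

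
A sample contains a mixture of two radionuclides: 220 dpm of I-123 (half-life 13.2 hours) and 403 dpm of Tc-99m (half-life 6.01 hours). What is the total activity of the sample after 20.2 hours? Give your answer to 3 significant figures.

I-123: 220 × (1/2)^(20.2/13.2) = 220 × (1/2)^1.5303 ≈ 76.165 dpm.
Tc-99m: 403 × (1/2)^(20.2/6.01) = 403 × (1/2)^3.3611 ≈ 39.221 dpm.
Total = 76.165 + 39.221 ≈ 115.39 dpm.

115 dpm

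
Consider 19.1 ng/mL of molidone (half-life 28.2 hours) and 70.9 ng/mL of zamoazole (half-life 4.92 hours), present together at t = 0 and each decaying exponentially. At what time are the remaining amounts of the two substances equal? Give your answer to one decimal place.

11.3 hours

Set 19.1·(1/2)^(t/28.2) = 70.9·(1/2)^(t/4.92).
Taking log₂: log₂(19.1/70.9) = t·(1/28.2 − 1/4.92).
log₂(0.26939) = -1.8922; 1/28.2 − 1/4.92 = -0.16779.
t = -1.8922 / -0.16779 ≈ 11.277 hours.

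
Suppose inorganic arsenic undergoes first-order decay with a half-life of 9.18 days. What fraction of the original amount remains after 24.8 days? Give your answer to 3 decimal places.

0.154

n = 24.8/9.18 ≈ 2.7015 half-lives.
Fraction remaining = (1/2)^2.7015 ≈ 0.15373.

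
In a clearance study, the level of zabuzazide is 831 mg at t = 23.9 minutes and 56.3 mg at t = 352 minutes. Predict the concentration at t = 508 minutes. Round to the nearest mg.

Over Δt = 352 − 23.9 = 328.1 minutes, the level fell by a factor of 831/56.3 ≈ 14.76.
n = log₂(14.76) ≈ 3.8836 half-lives, so t½ = 328.1/3.8836 ≈ 84.483 minutes.
From t = 352 to t = 508: 56.3 × (1/2)^((508−352)/84.483) ≈ 15.655 mg.

16 mg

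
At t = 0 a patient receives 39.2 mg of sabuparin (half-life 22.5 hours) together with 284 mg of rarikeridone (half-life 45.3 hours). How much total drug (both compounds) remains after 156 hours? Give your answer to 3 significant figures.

sabuparin: 39.2 × (1/2)^(156/22.5) = 39.2 × (1/2)^6.9333 ≈ 0.32073 mg.
rarikeridone: 284 × (1/2)^(156/45.3) = 284 × (1/2)^3.4437 ≈ 26.101 mg.
Total = 0.32073 + 26.101 ≈ 26.422 mg.

26.4 mg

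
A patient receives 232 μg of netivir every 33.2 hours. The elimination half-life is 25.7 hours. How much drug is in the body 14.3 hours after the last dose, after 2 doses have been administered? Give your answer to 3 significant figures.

222 μg

The 2 doses were given 47.5, 14.3 hours ago.
Total = 232·(1/2)^(47.5/25.7) + 232·(1/2)^(14.3/25.7)
      = 64.433 + 157.76 ≈ 222.19 μg.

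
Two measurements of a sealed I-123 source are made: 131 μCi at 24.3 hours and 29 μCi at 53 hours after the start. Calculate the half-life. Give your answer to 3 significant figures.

13.2 hours

Over Δt = 53 − 24.3 = 28.7 hours, the level fell by a factor of 131/29 ≈ 4.5172.
n = log₂(4.5172) ≈ 2.1754 half-lives, so t½ = 28.7/2.1754 ≈ 13.193 hours.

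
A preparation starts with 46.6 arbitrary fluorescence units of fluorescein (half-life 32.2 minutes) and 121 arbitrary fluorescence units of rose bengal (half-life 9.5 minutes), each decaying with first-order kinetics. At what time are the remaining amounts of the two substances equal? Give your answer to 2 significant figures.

Set 46.6·(1/2)^(t/32.2) = 121·(1/2)^(t/9.5).
Taking log₂: log₂(46.6/121) = t·(1/32.2 − 1/9.5).
log₂(0.38512) = -1.3766; 1/32.2 − 1/9.5 = -0.074207.
t = -1.3766 / -0.074207 ≈ 18.551 minutes.

19 minutes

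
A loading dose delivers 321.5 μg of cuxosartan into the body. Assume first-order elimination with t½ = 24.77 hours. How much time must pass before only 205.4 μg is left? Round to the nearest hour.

16 hours

Fraction remaining = 205.4/321.5 ≈ 0.63888.
n = log₂(321.5/205.4) = ln(1.5652)/ln 2 ≈ 0.64638 half-lives.
t = n × t½ = 0.64638 × 24.77 ≈ 16.011 hours.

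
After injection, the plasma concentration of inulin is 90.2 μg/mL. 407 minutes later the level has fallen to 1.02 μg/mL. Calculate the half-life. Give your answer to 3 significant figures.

A/A₀ = 1.02/90.2 ≈ 0.011308.
n = log₂(88.431) ≈ 6.4665 half-lives elapsed in 407 minutes.
t½ = 407/6.4665 ≈ 62.94 minutes.

62.9 minutes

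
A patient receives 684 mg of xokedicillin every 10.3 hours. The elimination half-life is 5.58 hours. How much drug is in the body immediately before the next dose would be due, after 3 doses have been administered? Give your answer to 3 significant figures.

258 mg

The 3 doses were given 30.9, 20.6, 10.3 hours ago.
Total = 684·(1/2)^(30.9/5.58) + 684·(1/2)^(20.6/5.58) + 684·(1/2)^(10.3/5.58)
      = 14.725 + 52.933 + 190.28 ≈ 257.94 mg.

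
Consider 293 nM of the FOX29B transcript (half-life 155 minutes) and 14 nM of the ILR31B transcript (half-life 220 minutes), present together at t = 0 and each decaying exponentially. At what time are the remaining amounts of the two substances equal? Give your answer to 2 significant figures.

2300 minutes

Set 293·(1/2)^(t/155) = 14·(1/2)^(t/220).
Taking log₂: log₂(293/14) = t·(1/155 − 1/220).
log₂(20.929) = 4.3874; 1/155 − 1/220 = 0.0019062.
t = 4.3874 / 0.0019062 ≈ 2301.7 minutes.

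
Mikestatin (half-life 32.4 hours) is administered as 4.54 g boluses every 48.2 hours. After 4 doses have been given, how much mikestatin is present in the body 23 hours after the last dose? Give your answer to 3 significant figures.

4.24 g

The 4 doses were given 167.6, 119.4, 71.2, 23 hours ago.
Total = 4.54·(1/2)^(167.6/32.4) + 4.54·(1/2)^(119.4/32.4) + 4.54·(1/2)^(71.2/32.4) + 4.54·(1/2)^(23/32.4)
      = 0.12586 + 0.35294 + 0.98977 + 2.7756 ≈ 4.2442 g.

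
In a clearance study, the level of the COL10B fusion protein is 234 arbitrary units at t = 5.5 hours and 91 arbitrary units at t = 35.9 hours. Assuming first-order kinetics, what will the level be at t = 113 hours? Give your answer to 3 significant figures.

Over Δt = 35.9 − 5.5 = 30.4 hours, the level fell by a factor of 234/91 ≈ 2.5714.
n = log₂(2.5714) ≈ 1.3626 half-lives, so t½ = 30.4/1.3626 ≈ 22.311 hours.
From t = 35.9 to t = 113: 91 × (1/2)^((113−35.9)/22.311) ≈ 8.294 arbitrary units.

8.29 arbitrary units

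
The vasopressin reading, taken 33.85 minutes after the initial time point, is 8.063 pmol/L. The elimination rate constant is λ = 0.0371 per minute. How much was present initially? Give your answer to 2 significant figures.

28 pmol/L

t½ = ln 2 / λ = 0.69315 / 0.0371 ≈ 18.683 minutes.
Number of half-lives elapsed: n = 33.85/18.683 ≈ 1.8118.
A₀ = A × 2^n = 8.063 × 2^1.8118 = 8.063 × 3.5108 ≈ 28.307 pmol/L.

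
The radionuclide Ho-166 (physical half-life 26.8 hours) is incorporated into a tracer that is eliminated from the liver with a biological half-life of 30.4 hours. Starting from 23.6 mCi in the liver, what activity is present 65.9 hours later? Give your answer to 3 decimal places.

0.955 mCi

1/t_eff = 1/t_phys + 1/t_biol = 1/26.8 + 1/30.4 = 0.070208 per hour.
t_eff = 26.8 × 30.4 / (26.8 + 30.4) ≈ 14.243 hours.
Remaining = 23.6 × (1/2)^(65.9/14.243) = 23.6 × (1/2)^4.6267 ≈ 0.95528 mCi.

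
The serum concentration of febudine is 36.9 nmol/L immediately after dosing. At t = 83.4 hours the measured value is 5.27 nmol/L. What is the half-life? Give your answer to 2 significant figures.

A/A₀ = 5.27/36.9 ≈ 0.14282.
n = log₂(7.0019) ≈ 2.8077 half-lives elapsed in 83.4 hours.
t½ = 83.4/2.8077 ≈ 29.704 hours.

30 hours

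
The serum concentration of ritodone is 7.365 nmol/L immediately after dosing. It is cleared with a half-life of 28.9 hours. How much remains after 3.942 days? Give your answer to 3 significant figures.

0.762 nmol/L

Convert the elapsed time: 3.942 days = 94.608 hours.
Number of half-lives: n = 94.608/28.9 ≈ 3.2736.
Remaining = 7.365 × (1/2)^3.2736 = 7.365 × 0.1034 ≈ 0.76157 nmol/L.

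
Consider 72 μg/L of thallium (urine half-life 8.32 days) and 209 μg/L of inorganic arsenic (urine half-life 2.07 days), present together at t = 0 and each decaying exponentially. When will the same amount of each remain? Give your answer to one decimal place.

Set 72·(1/2)^(t/8.32) = 209·(1/2)^(t/2.07).
Taking log₂: log₂(72/209) = t·(1/8.32 − 1/2.07).
log₂(0.3445) = -1.5374; 1/8.32 − 1/2.07 = -0.3629.
t = -1.5374 / -0.3629 ≈ 4.2365 days.

4.2 days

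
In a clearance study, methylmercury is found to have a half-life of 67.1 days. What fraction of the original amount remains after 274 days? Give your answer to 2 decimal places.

n = 274/67.1 ≈ 4.0835 half-lives.
Fraction remaining = (1/2)^4.0835 ≈ 0.058987.

0.06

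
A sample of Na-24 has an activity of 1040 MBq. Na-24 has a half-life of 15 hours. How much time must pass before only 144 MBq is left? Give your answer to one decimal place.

42.8 hours

Fraction remaining = 144/1040 ≈ 0.13846.
n = log₂(1040/144) = ln(7.2222)/ln 2 ≈ 2.8524 half-lives.
t = n × t½ = 2.8524 × 15 ≈ 42.787 hours.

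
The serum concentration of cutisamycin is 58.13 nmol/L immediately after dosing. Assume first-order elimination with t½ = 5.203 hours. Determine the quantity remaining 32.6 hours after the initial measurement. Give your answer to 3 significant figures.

Number of half-lives: n = 32.6/5.203 ≈ 6.2656.
Remaining = 58.13 × (1/2)^6.2656 = 58.13 × 0.012998 ≈ 0.75555 nmol/L.

0.756 nmol/L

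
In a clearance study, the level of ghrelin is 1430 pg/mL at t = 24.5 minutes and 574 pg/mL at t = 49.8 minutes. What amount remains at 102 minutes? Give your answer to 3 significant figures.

87.3 pg/mL

Over Δt = 49.8 − 24.5 = 25.3 minutes, the level fell by a factor of 1430/574 ≈ 2.4913.
n = log₂(2.4913) ≈ 1.3169 half-lives, so t½ = 25.3/1.3169 ≈ 19.212 minutes.
From t = 49.8 to t = 102: 574 × (1/2)^((102−49.8)/19.212) ≈ 87.296 pg/mL.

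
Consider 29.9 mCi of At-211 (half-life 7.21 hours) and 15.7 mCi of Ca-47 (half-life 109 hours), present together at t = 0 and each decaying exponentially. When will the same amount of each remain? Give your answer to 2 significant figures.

Set 29.9·(1/2)^(t/7.21) = 15.7·(1/2)^(t/109).
Taking log₂: log₂(29.9/15.7) = t·(1/7.21 − 1/109).
log₂(1.9045) = 0.92938; 1/7.21 − 1/109 = 0.12952.
t = 0.92938 / 0.12952 ≈ 7.1755 hours.

7.2 hours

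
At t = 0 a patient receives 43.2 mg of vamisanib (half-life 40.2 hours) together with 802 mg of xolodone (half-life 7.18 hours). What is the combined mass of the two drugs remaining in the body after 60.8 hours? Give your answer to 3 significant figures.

vamisanib: 43.2 × (1/2)^(60.8/40.2) = 43.2 × (1/2)^1.5124 ≈ 15.142 mg.
xolodone: 802 × (1/2)^(60.8/7.18) = 802 × (1/2)^8.468 ≈ 2.265 mg.
Total = 15.142 + 2.265 ≈ 17.407 mg.

17.4 mg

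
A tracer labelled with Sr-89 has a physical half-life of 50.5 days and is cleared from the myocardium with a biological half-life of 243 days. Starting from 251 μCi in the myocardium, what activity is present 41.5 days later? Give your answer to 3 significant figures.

1/t_eff = 1/t_phys + 1/t_biol = 1/50.5 + 1/243 = 0.023917 per day.
t_eff = 50.5 × 243 / (50.5 + 243) ≈ 41.811 days.
Remaining = 251 × (1/2)^(41.5/41.811) = 251 × (1/2)^0.99256 ≈ 126.15 μCi.

126 μCi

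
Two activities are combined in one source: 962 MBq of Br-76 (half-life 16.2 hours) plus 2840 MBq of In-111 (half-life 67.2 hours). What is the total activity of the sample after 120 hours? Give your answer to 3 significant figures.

829 MBq

Br-76: 962 × (1/2)^(120/16.2) = 962 × (1/2)^7.4074 ≈ 5.6666 MBq.
In-111: 2840 × (1/2)^(120/67.2) = 2840 × (1/2)^1.7857 ≈ 823.69 MBq.
Total = 5.6666 + 823.69 ≈ 829.36 MBq.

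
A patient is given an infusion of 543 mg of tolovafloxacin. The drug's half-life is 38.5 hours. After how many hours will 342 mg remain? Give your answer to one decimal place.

Fraction remaining = 342/543 ≈ 0.62983.
n = log₂(543/342) = ln(1.5877)/ln 2 ≈ 0.66696 half-lives.
t = n × t½ = 0.66696 × 38.5 ≈ 25.678 hours.

25.7 hours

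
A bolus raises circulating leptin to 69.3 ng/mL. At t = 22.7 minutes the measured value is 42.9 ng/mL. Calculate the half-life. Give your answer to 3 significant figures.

32.8 minutes

A/A₀ = 42.9/69.3 ≈ 0.61905.
n = log₂(1.6154) ≈ 0.69188 half-lives elapsed in 22.7 minutes.
t½ = 22.7/0.69188 ≈ 32.809 minutes.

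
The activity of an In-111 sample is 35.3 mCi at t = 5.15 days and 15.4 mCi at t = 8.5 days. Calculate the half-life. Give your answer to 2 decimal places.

2.80 days

Over Δt = 8.5 − 5.15 = 3.35 days, the level fell by a factor of 35.3/15.4 ≈ 2.2922.
n = log₂(2.2922) ≈ 1.1967 half-lives, so t½ = 3.35/1.1967 ≈ 2.7993 days.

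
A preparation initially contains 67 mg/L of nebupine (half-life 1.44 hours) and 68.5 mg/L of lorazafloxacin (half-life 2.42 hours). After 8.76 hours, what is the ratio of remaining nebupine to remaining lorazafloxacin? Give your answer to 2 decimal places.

nebupine: 67 × (1/2)^(8.76/1.44) = 67 × (1/2)^6.0833 ≈ 0.98812 mg/L.
lorazafloxacin: 68.5 × (1/2)^(8.76/2.42) = 68.5 × (1/2)^3.6198 ≈ 5.572 mg/L.
Ratio ≈ 0.98812 / 5.572 ≈ 0.17734.

0.18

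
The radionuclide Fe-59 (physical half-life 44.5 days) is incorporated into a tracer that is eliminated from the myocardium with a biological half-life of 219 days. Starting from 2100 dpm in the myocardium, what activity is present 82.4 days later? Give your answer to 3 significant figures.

448 dpm

1/t_eff = 1/t_phys + 1/t_biol = 1/44.5 + 1/219 = 0.027038 per day.
t_eff = 44.5 × 219 / (44.5 + 219) ≈ 36.985 days.
Remaining = 2100 × (1/2)^(82.4/36.985) = 2100 × (1/2)^2.2279 ≈ 448.27 dpm.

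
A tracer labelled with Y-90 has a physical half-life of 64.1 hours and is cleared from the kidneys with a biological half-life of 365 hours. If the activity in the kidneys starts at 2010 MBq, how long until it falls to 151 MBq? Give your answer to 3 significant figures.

204 hours

1/t_eff = 1/t_phys + 1/t_biol = 1/64.1 + 1/365 = 0.01834 per hour.
t_eff = 64.1 × 365 / (64.1 + 365) ≈ 54.525 hours.
n = log₂(2010/151) ≈ 3.7346; t = 3.7346 × 54.525 ≈ 203.63 hours.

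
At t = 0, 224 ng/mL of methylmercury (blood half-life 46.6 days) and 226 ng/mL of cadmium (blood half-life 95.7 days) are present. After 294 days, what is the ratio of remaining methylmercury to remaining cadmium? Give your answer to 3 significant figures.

methylmercury: 224 × (1/2)^(294/46.6) = 224 × (1/2)^6.309 ≈ 2.8252 ng/mL.
cadmium: 226 × (1/2)^(294/95.7) = 226 × (1/2)^3.0721 ≈ 26.873 ng/mL.
Ratio ≈ 2.8252 / 26.873 ≈ 0.10513.

0.105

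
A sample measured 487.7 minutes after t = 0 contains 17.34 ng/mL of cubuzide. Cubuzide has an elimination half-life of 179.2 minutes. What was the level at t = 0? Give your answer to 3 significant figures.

Number of half-lives elapsed: n = 487.7/179.2 ≈ 2.7215.
A₀ = A × 2^n = 17.34 × 2^2.7215 = 17.34 × 6.5958 ≈ 114.37 ng/mL.

114 ng/mL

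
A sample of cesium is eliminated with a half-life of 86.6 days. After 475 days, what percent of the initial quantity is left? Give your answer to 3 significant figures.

n = 475/86.6 ≈ 5.485 half-lives.
Fraction remaining = (1/2)^5.485 ≈ 0.022328, i.e. 2.2328%.

2.23%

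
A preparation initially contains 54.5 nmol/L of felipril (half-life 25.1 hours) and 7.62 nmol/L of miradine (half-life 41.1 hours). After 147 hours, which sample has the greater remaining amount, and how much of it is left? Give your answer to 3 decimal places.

felipril: 54.5 × (1/2)^5.8566 ≈ 0.94057 nmol/L.
miradine: 7.62 × (1/2)^3.5766 ≈ 0.63867 nmol/L.
Felipril has more remaining, at ≈ 0.94057 nmol/L.

felipril, 0.941 nmol/L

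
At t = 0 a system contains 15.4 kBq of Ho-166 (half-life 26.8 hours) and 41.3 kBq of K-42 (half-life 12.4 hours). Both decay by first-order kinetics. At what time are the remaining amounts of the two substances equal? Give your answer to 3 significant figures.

32.8 hours

Set 15.4·(1/2)^(t/26.8) = 41.3·(1/2)^(t/12.4).
Taking log₂: log₂(15.4/41.3) = t·(1/26.8 − 1/12.4).
log₂(0.37288) = -1.4232; 1/26.8 − 1/12.4 = -0.043332.
t = -1.4232 / -0.043332 ≈ 32.845 hours.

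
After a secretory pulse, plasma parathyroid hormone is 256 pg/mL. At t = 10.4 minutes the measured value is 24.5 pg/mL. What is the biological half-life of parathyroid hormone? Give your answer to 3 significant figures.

3.07 minutes

A/A₀ = 24.5/256 ≈ 0.095703.
n = log₂(10.449) ≈ 3.3853 half-lives elapsed in 10.4 minutes.
t½ = 10.4/3.3853 ≈ 3.0721 minutes.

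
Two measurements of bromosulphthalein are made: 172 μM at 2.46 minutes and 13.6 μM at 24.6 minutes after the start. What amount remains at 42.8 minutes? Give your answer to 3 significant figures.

Over Δt = 24.6 − 2.46 = 22.14 minutes, the level fell by a factor of 172/13.6 ≈ 12.647.
n = log₂(12.647) ≈ 3.6607 half-lives, so t½ = 22.14/3.6607 ≈ 6.048 minutes.
From t = 24.6 to t = 42.8: 13.6 × (1/2)^((42.8−24.6)/6.048) ≈ 1.6891 μM.

1.69 μM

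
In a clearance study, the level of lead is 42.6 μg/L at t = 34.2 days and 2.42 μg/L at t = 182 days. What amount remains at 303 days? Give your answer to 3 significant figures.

0.231 μg/L

Over Δt = 182 − 34.2 = 147.8 days, the level fell by a factor of 42.6/2.42 ≈ 17.603.
n = log₂(17.603) ≈ 4.1378 half-lives, so t½ = 147.8/4.1378 ≈ 35.72 days.
From t = 182 to t = 303: 2.42 × (1/2)^((303−182)/35.72) ≈ 0.23125 μg/L.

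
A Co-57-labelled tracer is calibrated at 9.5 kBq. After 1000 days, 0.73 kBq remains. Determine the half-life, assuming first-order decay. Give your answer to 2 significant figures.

270 days

A/A₀ = 0.73/9.5 ≈ 0.076842.
n = log₂(13.014) ≈ 3.702 half-lives elapsed in 1000 days.
t½ = 1000/3.702 ≈ 270.13 days.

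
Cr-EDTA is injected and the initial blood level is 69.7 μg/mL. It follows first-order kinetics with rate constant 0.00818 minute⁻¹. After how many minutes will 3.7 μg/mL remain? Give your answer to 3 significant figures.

359 minutes

t½ = ln 2 / k = 0.69315 / 0.00818 ≈ 84.737 minutes.
Fraction remaining = 3.7/69.7 ≈ 0.053085.
n = log₂(69.7/3.7) = ln(18.838)/ln 2 ≈ 4.2356 half-lives.
t = n × t½ = 4.2356 × 84.737 ≈ 358.91 minutes.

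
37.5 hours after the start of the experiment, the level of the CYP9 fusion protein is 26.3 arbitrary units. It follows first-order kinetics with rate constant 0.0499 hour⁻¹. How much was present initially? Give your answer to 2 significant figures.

t½ = ln 2 / λ = 0.69315 / 0.0499 ≈ 13.891 hours.
Number of half-lives elapsed: n = 37.5/13.891 ≈ 2.6996.
A₀ = A × 2^n = 26.3 × 2^2.6996 = 26.3 × 6.4964 ≈ 170.86 arbitrary units.

170 arbitrary units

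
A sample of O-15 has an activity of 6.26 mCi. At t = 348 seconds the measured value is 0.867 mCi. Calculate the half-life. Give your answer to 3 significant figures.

A/A₀ = 0.867/6.26 ≈ 0.1385.
n = log₂(7.2203) ≈ 2.8521 half-lives elapsed in 348 seconds.
t½ = 348/2.8521 ≈ 122.02 seconds.

122 seconds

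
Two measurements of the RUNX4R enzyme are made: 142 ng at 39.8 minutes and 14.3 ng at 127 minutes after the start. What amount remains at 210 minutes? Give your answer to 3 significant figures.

1.61 ng

Over Δt = 127 − 39.8 = 87.2 minutes, the level fell by a factor of 142/14.3 ≈ 9.9301.
n = log₂(9.9301) ≈ 3.3118 half-lives, so t½ = 87.2/3.3118 ≈ 26.33 minutes.
From t = 127 to t = 210: 14.3 × (1/2)^((210−127)/26.33) ≈ 1.6084 ng.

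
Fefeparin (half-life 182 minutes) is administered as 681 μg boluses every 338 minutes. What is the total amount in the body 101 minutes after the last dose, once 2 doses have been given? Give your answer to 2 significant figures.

The 2 doses were given 439, 101 minutes ago.
Total = 681·(1/2)^(439/182) + 681·(1/2)^(101/182)
      = 127.95 + 463.55 ≈ 591.49 μg.

590 μg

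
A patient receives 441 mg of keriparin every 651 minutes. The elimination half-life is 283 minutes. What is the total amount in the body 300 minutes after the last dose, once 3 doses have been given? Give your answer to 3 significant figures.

263 mg

The 3 doses were given 1602, 951, 300 minutes ago.
Total = 441·(1/2)^(1602/283) + 441·(1/2)^(951/283) + 441·(1/2)^(300/283)
      = 8.7172 + 42.939 + 211.51 ≈ 263.16 mg.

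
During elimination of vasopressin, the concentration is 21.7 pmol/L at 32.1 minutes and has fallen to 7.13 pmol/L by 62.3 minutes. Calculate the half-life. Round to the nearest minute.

19 minutes

Over Δt = 62.3 − 32.1 = 30.2 minutes, the level fell by a factor of 21.7/7.13 ≈ 3.0435.
n = log₂(3.0435) ≈ 1.6057 half-lives, so t½ = 30.2/1.6057 ≈ 18.808 minutes.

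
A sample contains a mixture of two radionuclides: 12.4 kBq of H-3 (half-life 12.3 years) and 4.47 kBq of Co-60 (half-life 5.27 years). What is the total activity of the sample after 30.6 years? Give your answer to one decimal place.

H-3: 12.4 × (1/2)^(30.6/12.3) = 12.4 × (1/2)^2.4878 ≈ 2.2106 kBq.
Co-60: 4.47 × (1/2)^(30.6/5.27) = 4.47 × (1/2)^5.8065 ≈ 0.079871 kBq.
Total = 2.2106 + 0.079871 ≈ 2.2905 kBq.

2.3 kBq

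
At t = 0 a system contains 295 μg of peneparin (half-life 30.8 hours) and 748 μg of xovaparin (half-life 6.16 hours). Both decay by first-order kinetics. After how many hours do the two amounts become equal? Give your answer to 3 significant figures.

Set 295·(1/2)^(t/30.8) = 748·(1/2)^(t/6.16).
Taking log₂: log₂(295/748) = t·(1/30.8 − 1/6.16).
log₂(0.39439) = -1.3423; 1/30.8 − 1/6.16 = -0.12987.
t = -1.3423 / -0.12987 ≈ 10.336 hours.

10.3 hours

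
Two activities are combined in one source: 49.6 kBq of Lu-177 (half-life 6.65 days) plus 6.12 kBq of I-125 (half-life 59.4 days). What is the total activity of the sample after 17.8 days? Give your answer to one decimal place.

Lu-177: 49.6 × (1/2)^(17.8/6.65) = 49.6 × (1/2)^2.6767 ≈ 7.7574 kBq.
I-125: 6.12 × (1/2)^(17.8/59.4) = 6.12 × (1/2)^0.29966 ≈ 4.9721 kBq.
Total = 7.7574 + 4.9721 ≈ 12.73 kBq.

12.7 kBq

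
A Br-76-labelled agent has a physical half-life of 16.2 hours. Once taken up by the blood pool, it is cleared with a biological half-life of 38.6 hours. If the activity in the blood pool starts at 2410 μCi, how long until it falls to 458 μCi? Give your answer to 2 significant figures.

1/t_eff = 1/t_phys + 1/t_biol = 1/16.2 + 1/38.6 = 0.087635 per hour.
t_eff = 16.2 × 38.6 / (16.2 + 38.6) ≈ 11.411 hours.
n = log₂(2410/458) ≈ 2.3956; t = 2.3956 × 11.411 ≈ 27.336 hours.

27 hours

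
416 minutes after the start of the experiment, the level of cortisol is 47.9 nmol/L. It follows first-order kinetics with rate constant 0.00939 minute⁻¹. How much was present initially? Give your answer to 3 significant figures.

2380 nmol/L

t½ = ln 2 / λ = 0.69315 / 0.00939 ≈ 73.818 minutes.
Number of half-lives elapsed: n = 416/73.818 ≈ 5.6355.
A₀ = A × 2^n = 47.9 × 2^5.6355 = 47.9 × 49.712 ≈ 2381.2 nmol/L.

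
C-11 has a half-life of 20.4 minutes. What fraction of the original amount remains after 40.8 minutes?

n = 40.8/20.4 ≈ 2 half-lives.
Fraction remaining = (1/2)^2 ≈ 0.25.

0.25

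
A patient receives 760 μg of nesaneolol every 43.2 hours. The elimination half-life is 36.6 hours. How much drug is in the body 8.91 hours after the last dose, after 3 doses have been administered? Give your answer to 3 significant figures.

1050 μg

The 3 doses were given 95.31, 52.11, 8.91 hours ago.
Total = 760·(1/2)^(95.31/36.6) + 760·(1/2)^(52.11/36.6) + 760·(1/2)^(8.91/36.6)
      = 125 + 283.28 + 641.99 ≈ 1050.3 μg.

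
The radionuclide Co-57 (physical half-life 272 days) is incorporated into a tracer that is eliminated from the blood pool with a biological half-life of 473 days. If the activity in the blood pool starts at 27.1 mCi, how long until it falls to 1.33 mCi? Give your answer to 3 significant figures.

751 days

1/t_eff = 1/t_phys + 1/t_biol = 1/272 + 1/473 = 0.0057906 per day.
t_eff = 272 × 473 / (272 + 473) ≈ 172.69 days.
n = log₂(27.1/1.33) ≈ 4.3488; t = 4.3488 × 172.69 ≈ 751 days.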